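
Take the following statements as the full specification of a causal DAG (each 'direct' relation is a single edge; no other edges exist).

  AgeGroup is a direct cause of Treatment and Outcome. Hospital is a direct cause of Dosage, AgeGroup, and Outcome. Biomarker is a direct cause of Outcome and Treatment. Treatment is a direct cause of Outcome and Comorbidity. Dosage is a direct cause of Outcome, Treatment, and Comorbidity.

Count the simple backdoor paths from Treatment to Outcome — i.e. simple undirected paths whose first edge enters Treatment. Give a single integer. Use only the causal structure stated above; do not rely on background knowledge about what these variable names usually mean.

A backdoor path from Treatment to Outcome is any simple undirected path whose first edge points into Treatment (i.e. leaves Treatment via a parent).
Parents of Treatment: {AgeGroup, Biomarker, Dosage}.
Enumerating:
  P1: Treatment <- Biomarker -> Outcome
  P2: Treatment <- AgeGroup <- Hospital -> Dosage -> Outcome
  P3: Treatment <- AgeGroup <- Hospital -> Outcome
  P4: Treatment <- AgeGroup -> Outcome
  P5: Treatment <- Dosage <- Hospital -> AgeGroup -> Outcome
  P6: Treatment <- Dosage <- Hospital -> Outcome
  P7: Treatment <- Dosage -> Outcome
That exhausts the simple backdoor paths. Count: 7.

7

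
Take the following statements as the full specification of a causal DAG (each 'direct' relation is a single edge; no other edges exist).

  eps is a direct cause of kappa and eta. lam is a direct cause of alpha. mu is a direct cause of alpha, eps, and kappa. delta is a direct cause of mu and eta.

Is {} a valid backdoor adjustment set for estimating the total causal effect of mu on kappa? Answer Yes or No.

Yes

Backdoor paths from mu to kappa (paths whose first edge points into mu):
  P1: mu <- delta -> eta <- eps -> kappa
Condition 1 (no descendant of mu in the set): holds — descendants of mu are {alpha, eps, eta, kappa}; none are in {}.
Condition 2 (every backdoor path blocked by {}):
  P1: blocked at collider eta (neither it nor any descendant is in the conditioning set).
{} satisfies the backdoor criterion.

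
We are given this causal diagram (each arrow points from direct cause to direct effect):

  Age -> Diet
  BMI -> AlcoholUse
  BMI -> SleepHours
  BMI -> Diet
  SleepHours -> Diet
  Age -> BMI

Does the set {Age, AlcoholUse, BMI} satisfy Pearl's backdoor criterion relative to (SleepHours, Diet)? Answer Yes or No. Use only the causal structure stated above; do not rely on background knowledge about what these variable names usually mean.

Backdoor paths from SleepHours to Diet (paths whose first edge points into SleepHours):
  P1: SleepHours <- BMI <- Age -> Diet
  P2: SleepHours <- BMI -> Diet
Condition 1 (no descendant of SleepHours in the set): holds — descendants of SleepHours are {Diet}; none are in {Age, AlcoholUse, BMI}.
Condition 2 (every backdoor path blocked by {Age, AlcoholUse, BMI}):
  P1: blocked at chain node BMI ∈ conditioning set.
  P2: blocked at fork node BMI ∈ conditioning set.
{Age, AlcoholUse, BMI} satisfies the backdoor criterion.

Yes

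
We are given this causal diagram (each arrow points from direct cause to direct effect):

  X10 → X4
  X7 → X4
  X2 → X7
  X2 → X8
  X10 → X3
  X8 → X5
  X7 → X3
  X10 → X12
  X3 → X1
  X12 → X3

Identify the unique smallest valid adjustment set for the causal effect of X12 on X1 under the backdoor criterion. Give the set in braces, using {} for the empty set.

{X10}

Variables eligible for adjustment (non-descendants of X12, excluding X12 and X1): {X10, X2, X4, X5, X7, X8}.
Backdoor paths from X12 to X1:
  P1: X12 <- X10 -> X3 -> X1
  P2: X12 <- X10 -> X4 <- X7 -> X3 -> X1
The empty set is not sufficient: P1 (X12 <- X10 -> X3 -> X1) has no collider blocking it and no conditioned non-collider, so it is open.
Try {X10}:
  P1: blocked at fork node X10 ∈ conditioning set.
  P2: blocked at fork node X10 ∈ conditioning set.
{X10} contains no descendant of X12 and blocks every backdoor path.
No other singleton works — e.g. {X2} leaves P1 open — so {X10} is the unique smallest valid adjustment set.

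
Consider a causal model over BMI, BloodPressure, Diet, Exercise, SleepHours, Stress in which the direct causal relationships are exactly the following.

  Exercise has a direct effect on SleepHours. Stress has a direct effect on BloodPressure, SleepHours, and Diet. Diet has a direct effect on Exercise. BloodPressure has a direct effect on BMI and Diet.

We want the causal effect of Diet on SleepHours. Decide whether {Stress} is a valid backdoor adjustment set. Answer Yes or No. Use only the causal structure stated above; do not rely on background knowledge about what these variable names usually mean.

Yes

Backdoor paths from Diet to SleepHours (paths whose first edge points into Diet):
  P1: Diet <- Stress -> SleepHours
  P2: Diet <- BloodPressure <- Stress -> SleepHours
Condition 1 (no descendant of Diet in the set): holds — descendants of Diet are {Exercise, SleepHours}; none are in {Stress}.
Condition 2 (every backdoor path blocked by {Stress}):
  P1: blocked at fork node Stress ∈ conditioning set.
  P2: blocked at fork node Stress ∈ conditioning set.
{Stress} satisfies the backdoor criterion.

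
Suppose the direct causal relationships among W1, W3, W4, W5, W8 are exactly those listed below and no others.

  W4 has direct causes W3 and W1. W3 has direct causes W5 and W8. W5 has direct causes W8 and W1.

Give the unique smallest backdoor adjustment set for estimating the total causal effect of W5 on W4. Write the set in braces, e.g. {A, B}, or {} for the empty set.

{W1, W8}

Variables eligible for adjustment (non-descendants of W5, excluding W5 and W4): {W1, W8}.
Backdoor paths from W5 to W4:
  P1: W5 <- W8 -> W3 -> W4
  P2: W5 <- W1 -> W4
The empty set is not sufficient: P1 (W5 <- W8 -> W3 -> W4) has no collider blocking it and no conditioned non-collider, so it is open.
Try {W1, W8}:
  P1: blocked at fork node W8 ∈ conditioning set.
  P2: blocked at fork node W1 ∈ conditioning set.
{W1, W8} contains no descendant of W5 and blocks every backdoor path.
Every element of {W1, W8} is needed (dropping W1 leaves P2 open; dropping W8 leaves P1 open), so no proper subset is valid.
Among all size-2 subsets of the eligible variables, only {W1, W8} blocks every backdoor path, so it is the unique smallest valid adjustment set.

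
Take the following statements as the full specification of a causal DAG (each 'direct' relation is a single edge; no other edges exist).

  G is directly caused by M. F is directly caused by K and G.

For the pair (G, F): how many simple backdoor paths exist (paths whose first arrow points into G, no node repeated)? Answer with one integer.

A backdoor path from G to F is any simple undirected path whose first edge points into G (i.e. leaves G via a parent).
Parents of G: {M}.
No simple path from any parent of G reaches F without revisiting G, so there are no backdoor paths.

0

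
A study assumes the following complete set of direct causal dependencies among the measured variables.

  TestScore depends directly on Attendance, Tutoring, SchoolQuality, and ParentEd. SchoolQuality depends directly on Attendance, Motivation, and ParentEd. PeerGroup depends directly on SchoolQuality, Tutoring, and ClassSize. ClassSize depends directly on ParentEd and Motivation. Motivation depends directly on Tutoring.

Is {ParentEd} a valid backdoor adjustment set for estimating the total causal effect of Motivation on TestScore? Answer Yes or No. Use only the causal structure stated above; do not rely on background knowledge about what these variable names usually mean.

No

Backdoor paths from Motivation to TestScore (paths whose first edge points into Motivation):
  P1: Motivation <- Tutoring -> PeerGroup <- SchoolQuality <- Attendance -> TestScore
  P2: Motivation <- Tutoring -> PeerGroup <- SchoolQuality <- ParentEd -> TestScore
  P3: Motivation <- Tutoring -> PeerGroup <- SchoolQuality -> TestScore
  P4: Motivation <- Tutoring -> PeerGroup <- ClassSize <- ParentEd -> SchoolQuality <- Attendance -> TestScore
  P5: Motivation <- Tutoring -> PeerGroup <- ClassSize <- ParentEd -> SchoolQuality -> TestScore
  P6: Motivation <- Tutoring -> PeerGroup <- ClassSize <- ParentEd -> TestScore
  P7: Motivation <- Tutoring -> TestScore
Condition 1 (no descendant of Motivation in the set): holds — descendants of Motivation are {ClassSize, PeerGroup, SchoolQuality, TestScore}; none are in {ParentEd}.
Condition 2 (every backdoor path blocked by {ParentEd}):
  P1: blocked at collider PeerGroup (neither it nor any descendant is in the conditioning set).
  P2: blocked at collider PeerGroup (neither it nor any descendant is in the conditioning set).
  P3: blocked at collider PeerGroup (neither it nor any descendant is in the conditioning set).
  P4: blocked at collider PeerGroup (neither it nor any descendant is in the conditioning set).
  P5: blocked at collider PeerGroup (neither it nor any descendant is in the conditioning set).
  P6: blocked at collider PeerGroup (neither it nor any descendant is in the conditioning set).
  P7: open — no interior node is in the conditioning set.
{ParentEd} does not satisfy the backdoor criterion.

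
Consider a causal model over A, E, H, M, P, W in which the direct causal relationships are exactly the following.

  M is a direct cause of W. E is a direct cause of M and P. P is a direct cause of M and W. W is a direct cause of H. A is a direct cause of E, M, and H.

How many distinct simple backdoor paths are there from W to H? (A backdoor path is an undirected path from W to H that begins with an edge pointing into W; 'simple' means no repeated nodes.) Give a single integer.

7

A backdoor path from W to H is any simple undirected path whose first edge points into W (i.e. leaves W via a parent).
Parents of W: {M, P}.
Enumerating:
  P1: W <- P <- E <- A -> H
  P2: W <- P <- E -> M <- A -> H
  P3: W <- P -> M <- A -> H
  P4: W <- P -> M <- E <- A -> H
  P5: W <- M <- A -> H
  P6: W <- M <- E <- A -> H
  P7: W <- M <- P <- E <- A -> H
That exhausts the simple backdoor paths. Count: 7.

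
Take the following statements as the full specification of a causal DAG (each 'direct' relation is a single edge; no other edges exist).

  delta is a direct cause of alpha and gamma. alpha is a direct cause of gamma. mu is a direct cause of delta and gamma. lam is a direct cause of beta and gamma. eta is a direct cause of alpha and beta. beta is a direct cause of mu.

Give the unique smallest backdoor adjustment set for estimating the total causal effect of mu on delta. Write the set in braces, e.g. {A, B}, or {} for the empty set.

{}

Variables eligible for adjustment (non-descendants of mu, excluding mu and delta): {beta, eta, lam}.
Backdoor paths from mu to delta:
  P1: mu <- beta <- lam -> gamma <- delta
  P2: mu <- beta <- lam -> gamma <- alpha <- delta
  P3: mu <- beta <- eta -> alpha <- delta
  P4: mu <- beta <- eta -> alpha -> gamma <- delta
Each backdoor path contains an unconditioned collider, so every path is already blocked with the empty conditioning set:
  P1: blocked at collider gamma (neither it nor any descendant is in the conditioning set).
  P2: blocked at collider gamma (neither it nor any descendant is in the conditioning set).
  P3: blocked at collider alpha (neither it nor any descendant is in the conditioning set).
  P4: blocked at collider gamma (neither it nor any descendant is in the conditioning set).
The empty set is therefore the unique smallest valid set.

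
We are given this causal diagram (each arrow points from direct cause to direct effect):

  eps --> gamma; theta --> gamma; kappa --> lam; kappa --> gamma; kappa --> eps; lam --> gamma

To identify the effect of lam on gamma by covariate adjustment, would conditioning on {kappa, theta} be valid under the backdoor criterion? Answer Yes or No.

Yes

Backdoor paths from lam to gamma (paths whose first edge points into lam):
  P1: lam <- kappa -> eps -> gamma
  P2: lam <- kappa -> gamma
Condition 1 (no descendant of lam in the set): holds — descendants of lam are {gamma}; none are in {kappa, theta}.
Condition 2 (every backdoor path blocked by {kappa, theta}):
  P1: blocked at fork node kappa ∈ conditioning set.
  P2: blocked at fork node kappa ∈ conditioning set.
{kappa, theta} satisfies the backdoor criterion.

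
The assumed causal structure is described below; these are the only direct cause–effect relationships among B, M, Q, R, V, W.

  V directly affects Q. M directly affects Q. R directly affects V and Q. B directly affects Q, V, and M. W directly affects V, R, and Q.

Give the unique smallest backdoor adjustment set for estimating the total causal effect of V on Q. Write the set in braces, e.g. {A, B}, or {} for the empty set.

Variables eligible for adjustment (non-descendants of V, excluding V and Q): {B, M, R, W}.
Backdoor paths from V to Q:
  P1: V <- B -> M -> Q
  P2: V <- B -> Q
  P3: V <- W -> R -> Q
  P4: V <- W -> Q
  P5: V <- R <- W -> Q
  P6: V <- R -> Q
The empty set is not sufficient: P1 (V <- B -> M -> Q) has no collider blocking it and no conditioned non-collider, so it is open.
Try {B, R, W}:
  P1: blocked at fork node B ∈ conditioning set.
  P2: blocked at fork node B ∈ conditioning set.
  P3: blocked at fork node W ∈ conditioning set.
  P4: blocked at fork node W ∈ conditioning set.
  P5: blocked at chain node R ∈ conditioning set.
  P6: blocked at fork node R ∈ conditioning set.
{B, R, W} contains no descendant of V and blocks every backdoor path.
Every element of {B, R, W} is needed (dropping B leaves P1 open; dropping R leaves P6 open; dropping W leaves P4 open), so no proper subset is valid.
Among all size-3 subsets of the eligible variables, only {B, R, W} blocks every backdoor path, so it is the unique smallest valid adjustment set.

{B, R, W}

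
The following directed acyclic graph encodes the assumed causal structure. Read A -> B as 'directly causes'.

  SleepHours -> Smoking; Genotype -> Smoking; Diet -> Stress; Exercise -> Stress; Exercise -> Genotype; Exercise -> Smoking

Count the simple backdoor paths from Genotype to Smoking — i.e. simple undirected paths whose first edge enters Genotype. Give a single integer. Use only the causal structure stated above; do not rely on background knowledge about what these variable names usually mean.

1

A backdoor path from Genotype to Smoking is any simple undirected path whose first edge points into Genotype (i.e. leaves Genotype via a parent).
Parents of Genotype: {Exercise}.
Enumerating:
  P1: Genotype <- Exercise -> Smoking
That exhausts the simple backdoor paths. Count: 1.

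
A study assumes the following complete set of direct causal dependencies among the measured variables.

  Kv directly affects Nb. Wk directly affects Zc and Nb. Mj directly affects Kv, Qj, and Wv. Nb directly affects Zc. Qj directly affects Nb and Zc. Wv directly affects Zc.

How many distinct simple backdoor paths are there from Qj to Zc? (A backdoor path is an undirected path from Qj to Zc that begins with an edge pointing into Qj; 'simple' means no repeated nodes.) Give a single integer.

3

A backdoor path from Qj to Zc is any simple undirected path whose first edge points into Qj (i.e. leaves Qj via a parent).
Parents of Qj: {Mj}.
Enumerating:
  P1: Qj <- Mj -> Kv -> Nb <- Wk -> Zc
  P2: Qj <- Mj -> Kv -> Nb -> Zc
  P3: Qj <- Mj -> Wv -> Zc
That exhausts the simple backdoor paths. Count: 3.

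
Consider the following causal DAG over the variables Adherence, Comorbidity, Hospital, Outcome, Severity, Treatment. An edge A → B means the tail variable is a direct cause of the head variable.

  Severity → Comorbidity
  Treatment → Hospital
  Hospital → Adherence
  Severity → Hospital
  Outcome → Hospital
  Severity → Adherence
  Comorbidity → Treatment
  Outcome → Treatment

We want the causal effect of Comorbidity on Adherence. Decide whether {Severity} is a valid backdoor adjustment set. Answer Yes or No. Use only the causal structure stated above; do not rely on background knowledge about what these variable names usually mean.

Backdoor paths from Comorbidity to Adherence (paths whose first edge points into Comorbidity):
  P1: Comorbidity <- Severity -> Hospital -> Adherence
  P2: Comorbidity <- Severity -> Adherence
Condition 1 (no descendant of Comorbidity in the set): holds — descendants of Comorbidity are {Adherence, Hospital, Treatment}; none are in {Severity}.
Condition 2 (every backdoor path blocked by {Severity}):
  P1: blocked at fork node Severity ∈ conditioning set.
  P2: blocked at fork node Severity ∈ conditioning set.
{Severity} satisfies the backdoor criterion.

Yes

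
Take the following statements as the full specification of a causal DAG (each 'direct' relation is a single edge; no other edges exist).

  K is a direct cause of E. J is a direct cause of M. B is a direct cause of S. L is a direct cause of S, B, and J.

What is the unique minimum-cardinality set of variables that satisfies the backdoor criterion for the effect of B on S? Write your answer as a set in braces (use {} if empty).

Variables eligible for adjustment (non-descendants of B, excluding B and S): {E, J, K, L, M}.
Backdoor paths from B to S:
  P1: B <- L -> S
The empty set is not sufficient: P1 (B <- L -> S) has no collider blocking it and no conditioned non-collider, so it is open.
Try {L}:
  P1: blocked at fork node L ∈ conditioning set.
{L} contains no descendant of B and blocks every backdoor path.
No other singleton works — e.g. {K} leaves P1 open — so {L} is the unique smallest valid adjustment set.

{L}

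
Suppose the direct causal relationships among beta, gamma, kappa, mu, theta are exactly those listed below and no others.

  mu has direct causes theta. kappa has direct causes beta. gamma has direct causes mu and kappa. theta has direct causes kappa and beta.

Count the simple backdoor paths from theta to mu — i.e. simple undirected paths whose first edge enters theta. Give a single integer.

2

A backdoor path from theta to mu is any simple undirected path whose first edge points into theta (i.e. leaves theta via a parent).
Parents of theta: {beta, kappa}.
Enumerating:
  P1: theta <- beta -> kappa -> gamma <- mu
  P2: theta <- kappa -> gamma <- mu
That exhausts the simple backdoor paths. Count: 2.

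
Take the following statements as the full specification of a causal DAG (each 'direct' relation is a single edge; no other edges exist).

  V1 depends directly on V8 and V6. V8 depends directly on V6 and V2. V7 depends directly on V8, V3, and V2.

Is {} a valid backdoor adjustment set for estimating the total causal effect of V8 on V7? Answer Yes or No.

Backdoor paths from V8 to V7 (paths whose first edge points into V8):
  P1: V8 <- V2 -> V7
Condition 1 (no descendant of V8 in the set): holds — descendants of V8 are {V1, V7}; none are in {}.
Condition 2 (every backdoor path blocked by {}):
  P1: open — no interior node is in the conditioning set.
{} does not satisfy the backdoor criterion.

No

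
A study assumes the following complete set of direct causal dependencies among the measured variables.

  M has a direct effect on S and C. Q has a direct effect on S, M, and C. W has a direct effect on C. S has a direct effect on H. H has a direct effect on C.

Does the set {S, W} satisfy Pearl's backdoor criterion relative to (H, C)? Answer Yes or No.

Backdoor paths from H to C (paths whose first edge points into H):
  P1: H <- S <- Q -> M -> C
  P2: H <- S <- Q -> C
  P3: H <- S <- M <- Q -> C
  P4: H <- S <- M -> C
Condition 1 (no descendant of H in the set): holds — descendants of H are {C}; none are in {S, W}.
Condition 2 (every backdoor path blocked by {S, W}):
  P1: blocked at chain node S ∈ conditioning set.
  P2: blocked at chain node S ∈ conditioning set.
  P3: blocked at chain node S ∈ conditioning set.
  P4: blocked at chain node S ∈ conditioning set.
{S, W} satisfies the backdoor criterion.

Yes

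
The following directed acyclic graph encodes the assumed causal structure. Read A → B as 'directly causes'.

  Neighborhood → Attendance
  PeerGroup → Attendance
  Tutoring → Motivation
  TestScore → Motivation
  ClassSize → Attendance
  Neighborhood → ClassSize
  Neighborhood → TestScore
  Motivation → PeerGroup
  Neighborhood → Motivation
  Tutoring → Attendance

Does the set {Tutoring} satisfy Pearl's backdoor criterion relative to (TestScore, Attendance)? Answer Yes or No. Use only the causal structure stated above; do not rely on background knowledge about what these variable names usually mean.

Backdoor paths from TestScore to Attendance (paths whose first edge points into TestScore):
  P1: TestScore <- Neighborhood -> ClassSize -> Attendance
  P2: TestScore <- Neighborhood -> Motivation <- Tutoring -> Attendance
  P3: TestScore <- Neighborhood -> Motivation -> PeerGroup -> Attendance
  P4: TestScore <- Neighborhood -> Attendance
Condition 1 (no descendant of TestScore in the set): holds — descendants of TestScore are {Attendance, Motivation, PeerGroup}; none are in {Tutoring}.
Condition 2 (every backdoor path blocked by {Tutoring}):
  P1: open — no interior node is in the conditioning set.
  P2: blocked at collider Motivation (neither it nor any descendant is in the conditioning set).
  P3: open — no interior node is in the conditioning set.
  P4: open — no interior node is in the conditioning set.
{Tutoring} does not satisfy the backdoor criterion.

No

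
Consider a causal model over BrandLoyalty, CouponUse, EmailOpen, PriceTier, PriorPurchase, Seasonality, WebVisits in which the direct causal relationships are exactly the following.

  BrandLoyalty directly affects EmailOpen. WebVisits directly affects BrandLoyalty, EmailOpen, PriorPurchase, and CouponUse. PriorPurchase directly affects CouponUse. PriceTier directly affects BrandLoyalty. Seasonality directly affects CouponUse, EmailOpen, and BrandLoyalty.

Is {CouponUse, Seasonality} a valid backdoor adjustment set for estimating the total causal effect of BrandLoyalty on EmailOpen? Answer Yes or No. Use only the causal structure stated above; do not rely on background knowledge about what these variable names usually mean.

Backdoor paths from BrandLoyalty to EmailOpen (paths whose first edge points into BrandLoyalty):
  P1: BrandLoyalty <- Seasonality -> EmailOpen
  P2: BrandLoyalty <- Seasonality -> CouponUse <- WebVisits -> EmailOpen
  P3: BrandLoyalty <- Seasonality -> CouponUse <- PriorPurchase <- WebVisits -> EmailOpen
  P4: BrandLoyalty <- WebVisits -> PriorPurchase -> CouponUse <- Seasonality -> EmailOpen
  P5: BrandLoyalty <- WebVisits -> EmailOpen
  P6: BrandLoyalty <- WebVisits -> CouponUse <- Seasonality -> EmailOpen
Condition 1 (no descendant of BrandLoyalty in the set): holds — descendants of BrandLoyalty are {EmailOpen}; none are in {CouponUse, Seasonality}.
Condition 2 (every backdoor path blocked by {CouponUse, Seasonality}):
  P1: blocked at fork node Seasonality ∈ conditioning set.
  P2: blocked at fork node Seasonality ∈ conditioning set.
  P3: blocked at fork node Seasonality ∈ conditioning set.
  P4: blocked at fork node Seasonality ∈ conditioning set.
  P5: open — no interior node is in the conditioning set.
  P6: blocked at fork node Seasonality ∈ conditioning set.
{CouponUse, Seasonality} does not satisfy the backdoor criterion.

No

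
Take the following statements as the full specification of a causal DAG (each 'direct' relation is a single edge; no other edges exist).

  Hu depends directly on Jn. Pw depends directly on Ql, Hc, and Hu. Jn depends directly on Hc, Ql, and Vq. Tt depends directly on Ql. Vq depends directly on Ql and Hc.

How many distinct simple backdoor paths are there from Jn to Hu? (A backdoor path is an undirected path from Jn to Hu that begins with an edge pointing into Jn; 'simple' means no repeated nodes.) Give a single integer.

6

A backdoor path from Jn to Hu is any simple undirected path whose first edge points into Jn (i.e. leaves Jn via a parent).
Parents of Jn: {Hc, Ql, Vq}.
Enumerating:
  P1: Jn <- Hc -> Vq <- Ql -> Pw <- Hu
  P2: Jn <- Hc -> Pw <- Hu
  P3: Jn <- Ql -> Vq <- Hc -> Pw <- Hu
  P4: Jn <- Ql -> Pw <- Hu
  P5: Jn <- Vq <- Hc -> Pw <- Hu
  P6: Jn <- Vq <- Ql -> Pw <- Hu
That exhausts the simple backdoor paths. Count: 6.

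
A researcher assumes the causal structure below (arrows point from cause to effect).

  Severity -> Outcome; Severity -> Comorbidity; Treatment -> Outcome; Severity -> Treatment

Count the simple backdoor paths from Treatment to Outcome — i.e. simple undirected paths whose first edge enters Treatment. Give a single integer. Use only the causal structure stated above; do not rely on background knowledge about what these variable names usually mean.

1

A backdoor path from Treatment to Outcome is any simple undirected path whose first edge points into Treatment (i.e. leaves Treatment via a parent).
Parents of Treatment: {Severity}.
Enumerating:
  P1: Treatment <- Severity -> Outcome
That exhausts the simple backdoor paths. Count: 1.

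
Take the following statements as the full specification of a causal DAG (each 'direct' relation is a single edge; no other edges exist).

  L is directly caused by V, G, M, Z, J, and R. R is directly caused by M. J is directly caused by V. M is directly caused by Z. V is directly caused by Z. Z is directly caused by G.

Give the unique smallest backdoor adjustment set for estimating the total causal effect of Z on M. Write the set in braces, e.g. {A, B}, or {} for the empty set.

Variables eligible for adjustment (non-descendants of Z, excluding Z and M): {G}.
Backdoor paths from Z to M:
  P1: Z <- G -> L <- M
  P2: Z <- G -> L <- R <- M
Each backdoor path contains an unconditioned collider, so every path is already blocked with the empty conditioning set:
  P1: blocked at collider L (neither it nor any descendant is in the conditioning set).
  P2: blocked at collider L (neither it nor any descendant is in the conditioning set).
The empty set is therefore the unique smallest valid set.

{}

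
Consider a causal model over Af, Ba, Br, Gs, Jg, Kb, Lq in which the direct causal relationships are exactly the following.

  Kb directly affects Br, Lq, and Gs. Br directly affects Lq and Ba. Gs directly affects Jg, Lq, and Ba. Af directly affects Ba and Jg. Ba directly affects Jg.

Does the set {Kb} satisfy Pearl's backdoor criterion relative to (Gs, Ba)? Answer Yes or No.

Backdoor paths from Gs to Ba (paths whose first edge points into Gs):
  P1: Gs <- Kb -> Br -> Ba
  P2: Gs <- Kb -> Lq <- Br -> Ba
Condition 1 (no descendant of Gs in the set): holds — descendants of Gs are {Ba, Jg, Lq}; none are in {Kb}.
Condition 2 (every backdoor path blocked by {Kb}):
  P1: blocked at fork node Kb ∈ conditioning set.
  P2: blocked at fork node Kb ∈ conditioning set.
{Kb} satisfies the backdoor criterion.

Yes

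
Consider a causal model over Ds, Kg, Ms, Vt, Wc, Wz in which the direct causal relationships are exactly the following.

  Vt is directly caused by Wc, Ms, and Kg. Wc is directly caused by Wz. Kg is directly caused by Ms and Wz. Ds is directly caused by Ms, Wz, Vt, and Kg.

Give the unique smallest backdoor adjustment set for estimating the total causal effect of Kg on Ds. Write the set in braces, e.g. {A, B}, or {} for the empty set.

{Ms, Wz}

Variables eligible for adjustment (non-descendants of Kg, excluding Kg and Ds): {Ms, Wc, Wz}.
Backdoor paths from Kg to Ds:
  P1: Kg <- Ms -> Vt <- Wc <- Wz -> Ds
  P2: Kg <- Ms -> Vt -> Ds
  P3: Kg <- Ms -> Ds
  P4: Kg <- Wz -> Wc -> Vt <- Ms -> Ds
  P5: Kg <- Wz -> Wc -> Vt -> Ds
  P6: Kg <- Wz -> Ds
The empty set is not sufficient: P2 (Kg <- Ms -> Vt -> Ds) has no collider blocking it and no conditioned non-collider, so it is open.
Try {Ms, Wz}:
  P1: blocked at fork node Ms ∈ conditioning set.
  P2: blocked at fork node Ms ∈ conditioning set.
  P3: blocked at fork node Ms ∈ conditioning set.
  P4: blocked at fork node Wz ∈ conditioning set.
  P5: blocked at fork node Wz ∈ conditioning set.
  P6: blocked at fork node Wz ∈ conditioning set.
{Ms, Wz} contains no descendant of Kg and blocks every backdoor path.
Every element of {Ms, Wz} is needed (dropping Ms leaves P2 open; dropping Wz leaves P5 open), so no proper subset is valid.
Among all size-2 subsets of the eligible variables, only {Ms, Wz} blocks every backdoor path, so it is the unique smallest valid adjustment set.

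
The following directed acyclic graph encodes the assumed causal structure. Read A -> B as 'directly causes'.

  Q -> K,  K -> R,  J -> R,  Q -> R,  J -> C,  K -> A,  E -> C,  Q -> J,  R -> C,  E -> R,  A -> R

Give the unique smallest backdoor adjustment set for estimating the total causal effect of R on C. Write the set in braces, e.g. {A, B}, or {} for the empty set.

{E, J}

Variables eligible for adjustment (non-descendants of R, excluding R and C): {A, E, J, K, Q}.
Backdoor paths from R to C:
  P1: R <- Q -> J -> C
  P2: R <- K <- Q -> J -> C
  P3: R <- J -> C
  P4: R <- A <- K <- Q -> J -> C
  P5: R <- E -> C
The empty set is not sufficient: P1 (R <- Q -> J -> C) has no collider blocking it and no conditioned non-collider, so it is open.
Try {E, J}:
  P1: blocked at chain node J ∈ conditioning set.
  P2: blocked at chain node J ∈ conditioning set.
  P3: blocked at fork node J ∈ conditioning set.
  P4: blocked at chain node J ∈ conditioning set.
  P5: blocked at fork node E ∈ conditioning set.
{E, J} contains no descendant of R and blocks every backdoor path.
Every element of {E, J} is needed (dropping E leaves P5 open; dropping J leaves P1 open), so no proper subset is valid.
Among all size-2 subsets of the eligible variables, only {E, J} blocks every backdoor path, so it is the unique smallest valid adjustment set.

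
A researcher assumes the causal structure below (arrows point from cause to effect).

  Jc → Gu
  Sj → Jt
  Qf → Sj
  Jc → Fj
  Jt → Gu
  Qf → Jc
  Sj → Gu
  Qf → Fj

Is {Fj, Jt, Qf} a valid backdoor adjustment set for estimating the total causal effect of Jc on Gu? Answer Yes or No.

Backdoor paths from Jc to Gu (paths whose first edge points into Jc):
  P1: Jc <- Qf -> Sj -> Jt -> Gu
  P2: Jc <- Qf -> Sj -> Gu
Condition 1 (no descendant of Jc in the set): FAILS — Fj is a descendant of Jc.
Condition 2 (every backdoor path blocked by {Fj, Jt, Qf}):
  P1: blocked at fork node Qf ∈ conditioning set.
  P2: blocked at fork node Qf ∈ conditioning set.
{Fj, Jt, Qf} does not satisfy the backdoor criterion.

No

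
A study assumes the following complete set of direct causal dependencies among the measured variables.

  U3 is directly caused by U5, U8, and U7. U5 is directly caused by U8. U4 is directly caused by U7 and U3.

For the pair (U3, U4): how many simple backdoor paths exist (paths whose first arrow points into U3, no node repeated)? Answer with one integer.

1

A backdoor path from U3 to U4 is any simple undirected path whose first edge points into U3 (i.e. leaves U3 via a parent).
Parents of U3: {U5, U7, U8}.
Enumerating:
  P1: U3 <- U7 -> U4
That exhausts the simple backdoor paths. Count: 1.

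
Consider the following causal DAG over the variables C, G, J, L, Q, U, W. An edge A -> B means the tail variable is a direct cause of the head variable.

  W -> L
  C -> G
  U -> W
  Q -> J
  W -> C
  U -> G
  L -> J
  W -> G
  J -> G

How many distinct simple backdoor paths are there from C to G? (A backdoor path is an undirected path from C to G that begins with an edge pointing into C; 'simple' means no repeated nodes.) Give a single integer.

A backdoor path from C to G is any simple undirected path whose first edge points into C (i.e. leaves C via a parent).
Parents of C: {W}.
Enumerating:
  P1: C <- W <- U -> G
  P2: C <- W -> L -> J -> G
  P3: C <- W -> G
That exhausts the simple backdoor paths. Count: 3.

3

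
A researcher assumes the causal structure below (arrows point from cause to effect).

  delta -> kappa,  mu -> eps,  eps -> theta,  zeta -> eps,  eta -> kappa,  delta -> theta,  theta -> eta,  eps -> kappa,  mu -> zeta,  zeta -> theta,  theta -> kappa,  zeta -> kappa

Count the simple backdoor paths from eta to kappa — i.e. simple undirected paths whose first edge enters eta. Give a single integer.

A backdoor path from eta to kappa is any simple undirected path whose first edge points into eta (i.e. leaves eta via a parent).
Parents of eta: {theta}.
Enumerating:
  P1: eta <- theta <- zeta <- mu -> eps -> kappa
  P2: eta <- theta <- zeta -> eps -> kappa
  P3: eta <- theta <- zeta -> kappa
  P4: eta <- theta <- delta -> kappa
  P5: eta <- theta <- eps <- mu -> zeta -> kappa
  P6: eta <- theta <- eps <- zeta -> kappa
  P7: eta <- theta <- eps -> kappa
  P8: eta <- theta -> kappa
That exhausts the simple backdoor paths. Count: 8.

8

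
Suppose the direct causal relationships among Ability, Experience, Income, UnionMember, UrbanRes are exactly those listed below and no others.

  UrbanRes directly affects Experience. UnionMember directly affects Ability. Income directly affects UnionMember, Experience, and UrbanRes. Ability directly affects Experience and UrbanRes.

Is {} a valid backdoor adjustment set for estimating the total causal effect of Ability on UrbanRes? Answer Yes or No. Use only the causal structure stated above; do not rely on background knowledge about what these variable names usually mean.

Backdoor paths from Ability to UrbanRes (paths whose first edge points into Ability):
  P1: Ability <- UnionMember <- Income -> UrbanRes
  P2: Ability <- UnionMember <- Income -> Experience <- UrbanRes
Condition 1 (no descendant of Ability in the set): holds — descendants of Ability are {Experience, UrbanRes}; none are in {}.
Condition 2 (every backdoor path blocked by {}):
  P1: open — no interior node is in the conditioning set.
  P2: blocked at collider Experience (neither it nor any descendant is in the conditioning set).
{} does not satisfy the backdoor criterion.

No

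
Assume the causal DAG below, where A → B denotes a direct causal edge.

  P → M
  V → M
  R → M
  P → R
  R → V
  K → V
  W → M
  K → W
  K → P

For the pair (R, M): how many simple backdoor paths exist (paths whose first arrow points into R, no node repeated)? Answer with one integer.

3

A backdoor path from R to M is any simple undirected path whose first edge points into R (i.e. leaves R via a parent).
Parents of R: {P}.
Enumerating:
  P1: R <- P <- K -> W -> M
  P2: R <- P <- K -> V -> M
  P3: R <- P -> M
That exhausts the simple backdoor paths. Count: 3.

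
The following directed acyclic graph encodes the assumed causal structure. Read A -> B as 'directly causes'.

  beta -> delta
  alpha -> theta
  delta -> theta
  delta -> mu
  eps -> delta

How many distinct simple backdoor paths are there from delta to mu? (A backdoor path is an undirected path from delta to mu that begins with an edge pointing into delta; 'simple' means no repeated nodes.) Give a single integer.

A backdoor path from delta to mu is any simple undirected path whose first edge points into delta (i.e. leaves delta via a parent).
Parents of delta: {beta, eps}.
No simple path from any parent of delta reaches mu without revisiting delta, so there are no backdoor paths.

0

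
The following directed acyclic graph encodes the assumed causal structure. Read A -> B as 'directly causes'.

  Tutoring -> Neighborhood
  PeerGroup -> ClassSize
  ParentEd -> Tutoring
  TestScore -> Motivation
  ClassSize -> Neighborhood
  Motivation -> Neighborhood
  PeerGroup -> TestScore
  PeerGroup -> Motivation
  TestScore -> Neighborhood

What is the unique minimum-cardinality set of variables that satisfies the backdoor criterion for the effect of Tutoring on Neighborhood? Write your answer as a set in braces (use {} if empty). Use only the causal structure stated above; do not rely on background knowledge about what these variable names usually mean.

{}

Variables eligible for adjustment (non-descendants of Tutoring, excluding Tutoring and Neighborhood): {ClassSize, Motivation, ParentEd, PeerGroup, TestScore}.
Backdoor paths from Tutoring to Neighborhood:
  (none)
With no backdoor paths the empty set already satisfies the criterion, and it is trivially minimal.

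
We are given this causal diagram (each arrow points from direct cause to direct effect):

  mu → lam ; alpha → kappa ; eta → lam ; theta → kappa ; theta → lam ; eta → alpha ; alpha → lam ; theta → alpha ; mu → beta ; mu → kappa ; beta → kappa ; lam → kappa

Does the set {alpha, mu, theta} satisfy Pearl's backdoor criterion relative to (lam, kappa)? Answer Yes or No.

Backdoor paths from lam to kappa (paths whose first edge points into lam):
  P1: lam <- eta -> alpha <- theta -> kappa
  P2: lam <- eta -> alpha -> kappa
  P3: lam <- theta -> alpha -> kappa
  P4: lam <- theta -> kappa
  P5: lam <- alpha <- theta -> kappa
  P6: lam <- alpha -> kappa
  P7: lam <- mu -> beta -> kappa
  P8: lam <- mu -> kappa
Condition 1 (no descendant of lam in the set): holds — descendants of lam are {kappa}; none are in {alpha, mu, theta}.
Condition 2 (every backdoor path blocked by {alpha, mu, theta}):
  P1: blocked at fork node theta ∈ conditioning set.
  P2: blocked at chain node alpha ∈ conditioning set.
  P3: blocked at fork node theta ∈ conditioning set.
  P4: blocked at fork node theta ∈ conditioning set.
  P5: blocked at chain node alpha ∈ conditioning set.
  P6: blocked at fork node alpha ∈ conditioning set.
  P7: blocked at fork node mu ∈ conditioning set.
  P8: blocked at fork node mu ∈ conditioning set.
{alpha, mu, theta} satisfies the backdoor criterion.

Yes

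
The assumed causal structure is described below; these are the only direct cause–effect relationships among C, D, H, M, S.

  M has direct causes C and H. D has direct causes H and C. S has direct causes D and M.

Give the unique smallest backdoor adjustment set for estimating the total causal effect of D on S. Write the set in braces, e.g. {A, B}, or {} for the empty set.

{M}

Variables eligible for adjustment (non-descendants of D, excluding D and S): {C, H, M}.
Backdoor paths from D to S:
  P1: D <- H -> M -> S
  P2: D <- C -> M -> S
The empty set is not sufficient: P1 (D <- H -> M -> S) has no collider blocking it and no conditioned non-collider, so it is open.
Try {M}:
  P1: blocked at chain node M ∈ conditioning set.
  P2: blocked at chain node M ∈ conditioning set.
{M} contains no descendant of D and blocks every backdoor path.
No other singleton works — e.g. {H} leaves P2 open — so {M} is the unique smallest valid adjustment set.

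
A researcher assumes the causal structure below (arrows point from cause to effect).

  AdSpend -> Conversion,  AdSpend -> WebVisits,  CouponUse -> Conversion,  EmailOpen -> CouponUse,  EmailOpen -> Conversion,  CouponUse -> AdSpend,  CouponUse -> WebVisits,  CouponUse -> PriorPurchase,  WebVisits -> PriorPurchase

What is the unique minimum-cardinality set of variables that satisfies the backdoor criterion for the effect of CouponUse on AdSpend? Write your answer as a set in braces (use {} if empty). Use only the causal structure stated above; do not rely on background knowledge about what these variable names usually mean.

{}

Variables eligible for adjustment (non-descendants of CouponUse, excluding CouponUse and AdSpend): {EmailOpen}.
Backdoor paths from CouponUse to AdSpend:
  P1: CouponUse <- EmailOpen -> Conversion <- AdSpend
Each backdoor path contains an unconditioned collider, so every path is already blocked with the empty conditioning set:
  P1: blocked at collider Conversion (neither it nor any descendant is in the conditioning set).
The empty set is therefore the unique smallest valid set.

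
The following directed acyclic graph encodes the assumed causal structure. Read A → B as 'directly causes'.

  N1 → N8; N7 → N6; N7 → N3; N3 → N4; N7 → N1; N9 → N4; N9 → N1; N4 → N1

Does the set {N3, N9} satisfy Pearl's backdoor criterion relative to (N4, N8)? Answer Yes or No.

Yes

Backdoor paths from N4 to N8 (paths whose first edge points into N4):
  P1: N4 <- N9 -> N1 -> N8
  P2: N4 <- N3 <- N7 -> N1 -> N8
Condition 1 (no descendant of N4 in the set): holds — descendants of N4 are {N1, N8}; none are in {N3, N9}.
Condition 2 (every backdoor path blocked by {N3, N9}):
  P1: blocked at fork node N9 ∈ conditioning set.
  P2: blocked at chain node N3 ∈ conditioning set.
{N3, N9} satisfies the backdoor criterion.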